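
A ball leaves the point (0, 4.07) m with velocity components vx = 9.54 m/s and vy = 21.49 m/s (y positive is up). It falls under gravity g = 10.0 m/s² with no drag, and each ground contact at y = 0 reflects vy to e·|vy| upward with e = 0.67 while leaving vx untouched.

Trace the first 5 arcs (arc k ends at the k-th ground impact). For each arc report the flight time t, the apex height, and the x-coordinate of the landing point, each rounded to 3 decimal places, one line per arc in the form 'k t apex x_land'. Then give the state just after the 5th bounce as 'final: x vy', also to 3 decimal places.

1 4.480 27.161 42.736
2 3.123 12.193 72.531
3 2.093 5.473 92.494
4 1.402 2.457 105.869
5 0.939 1.103 114.830
final: 114.830 3.147

Arc 1: start y=4.070, vy=21.490 → t=4.480, apex=27.161, x_land=42.736, impact vy=-23.307
  bounce: vy ← 0.67·23.307 = 15.616
Arc 2: start y=0.000, vy=15.616 → t=3.123, apex=12.193, x_land=72.531, impact vy=-15.616
  bounce: vy ← 0.67·15.616 = 10.463
Arc 3: start y=0.000, vy=10.463 → t=2.093, apex=5.473, x_land=92.494, impact vy=-10.463
  bounce: vy ← 0.67·10.463 = 7.010
Arc 4: start y=0.000, vy=7.010 → t=1.402, apex=2.457, x_land=105.869, impact vy=-7.010
  bounce: vy ← 0.67·7.010 = 4.697
Arc 5: start y=0.000, vy=4.697 → t=0.939, apex=1.103, x_land=114.830, impact vy=-4.697
  bounce: vy ← 0.67·4.697 = 3.147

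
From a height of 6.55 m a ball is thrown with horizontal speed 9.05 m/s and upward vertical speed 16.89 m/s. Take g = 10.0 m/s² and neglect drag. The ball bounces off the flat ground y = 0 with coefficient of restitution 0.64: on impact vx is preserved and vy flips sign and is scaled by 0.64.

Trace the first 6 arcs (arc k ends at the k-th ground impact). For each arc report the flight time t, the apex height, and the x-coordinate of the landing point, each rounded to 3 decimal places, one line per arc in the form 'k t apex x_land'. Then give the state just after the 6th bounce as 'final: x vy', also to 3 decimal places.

Arc 1: start y=6.550, vy=16.890 → t=3.729, apex=20.814, x_land=33.750, impact vy=-20.403
  bounce: vy ← 0.64·20.403 = 13.058
Arc 2: start y=0.000, vy=13.058 → t=2.612, apex=8.525, x_land=57.384, impact vy=-13.058
  bounce: vy ← 0.64·13.058 = 8.357
Arc 3: start y=0.000, vy=8.357 → t=1.671, apex=3.492, x_land=72.511, impact vy=-8.357
  bounce: vy ← 0.64·8.357 = 5.348
Arc 4: start y=0.000, vy=5.348 → t=1.070, apex=1.430, x_land=82.191, impact vy=-5.348
  bounce: vy ← 0.64·5.348 = 3.423
Arc 5: start y=0.000, vy=3.423 → t=0.685, apex=0.586, x_land=88.387, impact vy=-3.423
  bounce: vy ← 0.64·3.423 = 2.191
Arc 6: start y=0.000, vy=2.191 → t=0.438, apex=0.240, x_land=92.352, impact vy=-2.191
  bounce: vy ← 0.64·2.191 = 1.402

1 3.729 20.814 33.750
2 2.612 8.525 57.384
3 1.671 3.492 72.511
4 1.070 1.430 82.191
5 0.685 0.586 88.387
6 0.438 0.240 92.352
final: 92.352 1.402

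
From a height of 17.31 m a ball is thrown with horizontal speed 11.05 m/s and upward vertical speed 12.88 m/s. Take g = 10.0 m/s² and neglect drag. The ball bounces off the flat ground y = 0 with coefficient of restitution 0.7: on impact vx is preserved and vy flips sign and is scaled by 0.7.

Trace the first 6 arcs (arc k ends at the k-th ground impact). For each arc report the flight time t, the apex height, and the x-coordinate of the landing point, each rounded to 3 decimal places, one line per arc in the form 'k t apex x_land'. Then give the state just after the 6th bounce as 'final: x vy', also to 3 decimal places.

Arc 1: start y=17.310, vy=12.880 → t=3.551, apex=25.605, x_land=39.238, impact vy=-22.630
  bounce: vy ← 0.7·22.630 = 15.841
Arc 2: start y=0.000, vy=15.841 → t=3.168, apex=12.546, x_land=74.246, impact vy=-15.841
  bounce: vy ← 0.7·15.841 = 11.088
Arc 3: start y=0.000, vy=11.088 → t=2.218, apex=6.148, x_land=98.751, impact vy=-11.088
  bounce: vy ← 0.7·11.088 = 7.762
Arc 4: start y=0.000, vy=7.762 → t=1.552, apex=3.012, x_land=115.905, impact vy=-7.762
  bounce: vy ← 0.7·7.762 = 5.433
Arc 5: start y=0.000, vy=5.433 → t=1.087, apex=1.476, x_land=127.913, impact vy=-5.433
  bounce: vy ← 0.7·5.433 = 3.803
Arc 6: start y=0.000, vy=3.803 → t=0.761, apex=0.723, x_land=136.318, impact vy=-3.803
  bounce: vy ← 0.7·3.803 = 2.662

1 3.551 25.605 39.238
2 3.168 12.546 74.246
3 2.218 6.148 98.751
4 1.552 3.012 115.905
5 1.087 1.476 127.913
6 0.761 0.723 136.318
final: 136.318 2.662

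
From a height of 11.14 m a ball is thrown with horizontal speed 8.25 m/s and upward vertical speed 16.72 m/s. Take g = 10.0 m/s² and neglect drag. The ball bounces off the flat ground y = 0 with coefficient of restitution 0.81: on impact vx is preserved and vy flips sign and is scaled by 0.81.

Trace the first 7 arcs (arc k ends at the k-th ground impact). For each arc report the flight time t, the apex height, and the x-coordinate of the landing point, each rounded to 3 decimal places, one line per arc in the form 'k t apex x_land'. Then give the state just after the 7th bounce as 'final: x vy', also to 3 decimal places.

1 3.913 25.118 32.285
2 3.631 16.480 62.240
3 2.941 10.812 86.504
4 2.382 7.094 106.158
5 1.930 4.654 122.078
6 1.563 3.054 134.973
7 1.266 2.004 145.417
final: 145.417 5.127

Arc 1: start y=11.140, vy=16.720 → t=3.913, apex=25.118, x_land=32.285, impact vy=-22.413
  bounce: vy ← 0.81·22.413 = 18.155
Arc 2: start y=0.000, vy=18.155 → t=3.631, apex=16.480, x_land=62.240, impact vy=-18.155
  bounce: vy ← 0.81·18.155 = 14.705
Arc 3: start y=0.000, vy=14.705 → t=2.941, apex=10.812, x_land=86.504, impact vy=-14.705
  bounce: vy ← 0.81·14.705 = 11.911
Arc 4: start y=0.000, vy=11.911 → t=2.382, apex=7.094, x_land=106.158, impact vy=-11.911
  bounce: vy ← 0.81·11.911 = 9.648
Arc 5: start y=0.000, vy=9.648 → t=1.930, apex=4.654, x_land=122.078, impact vy=-9.648
  bounce: vy ← 0.81·9.648 = 7.815
Arc 6: start y=0.000, vy=7.815 → t=1.563, apex=3.054, x_land=134.973, impact vy=-7.815
  bounce: vy ← 0.81·7.815 = 6.330
Arc 7: start y=0.000, vy=6.330 → t=1.266, apex=2.004, x_land=145.417, impact vy=-6.330
  bounce: vy ← 0.81·6.330 = 5.127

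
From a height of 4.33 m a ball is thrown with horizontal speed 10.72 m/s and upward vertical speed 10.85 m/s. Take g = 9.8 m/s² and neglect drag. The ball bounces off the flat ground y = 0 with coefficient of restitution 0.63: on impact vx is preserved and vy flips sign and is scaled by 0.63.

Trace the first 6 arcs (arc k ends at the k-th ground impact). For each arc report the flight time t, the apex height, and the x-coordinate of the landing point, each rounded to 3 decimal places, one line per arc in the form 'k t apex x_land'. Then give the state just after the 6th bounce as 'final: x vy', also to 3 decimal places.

1 2.560 10.336 27.438
2 1.830 4.102 47.056
3 1.153 1.628 59.415
4 0.726 0.646 67.201
5 0.458 0.257 72.107
6 0.288 0.102 75.197
final: 75.197 0.890

Arc 1: start y=4.330, vy=10.850 → t=2.560, apex=10.336, x_land=27.438, impact vy=-14.233
  bounce: vy ← 0.63·14.233 = 8.967
Arc 2: start y=0.000, vy=8.967 → t=1.830, apex=4.102, x_land=47.056, impact vy=-8.967
  bounce: vy ← 0.63·8.967 = 5.649
Arc 3: start y=0.000, vy=5.649 → t=1.153, apex=1.628, x_land=59.415, impact vy=-5.649
  bounce: vy ← 0.63·5.649 = 3.559
Arc 4: start y=0.000, vy=3.559 → t=0.726, apex=0.646, x_land=67.201, impact vy=-3.559
  bounce: vy ← 0.63·3.559 = 2.242
Arc 5: start y=0.000, vy=2.242 → t=0.458, apex=0.257, x_land=72.107, impact vy=-2.242
  bounce: vy ← 0.63·2.242 = 1.413
Arc 6: start y=0.000, vy=1.413 → t=0.288, apex=0.102, x_land=75.197, impact vy=-1.413
  bounce: vy ← 0.63·1.413 = 0.890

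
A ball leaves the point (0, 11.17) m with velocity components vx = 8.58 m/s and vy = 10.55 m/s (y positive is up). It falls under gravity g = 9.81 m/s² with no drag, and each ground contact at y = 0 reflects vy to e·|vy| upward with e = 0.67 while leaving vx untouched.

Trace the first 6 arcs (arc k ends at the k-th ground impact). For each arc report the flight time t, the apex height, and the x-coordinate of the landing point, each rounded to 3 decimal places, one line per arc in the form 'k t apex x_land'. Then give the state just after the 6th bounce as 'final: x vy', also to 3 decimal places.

Arc 1: start y=11.170, vy=10.550 → t=2.928, apex=16.843, x_land=25.126, impact vy=-18.179
  bounce: vy ← 0.67·18.179 = 12.180
Arc 2: start y=0.000, vy=12.180 → t=2.483, apex=7.561, x_land=46.431, impact vy=-12.180
  bounce: vy ← 0.67·12.180 = 8.160
Arc 3: start y=0.000, vy=8.160 → t=1.664, apex=3.394, x_land=60.706, impact vy=-8.160
  bounce: vy ← 0.67·8.160 = 5.467
Arc 4: start y=0.000, vy=5.467 → t=1.115, apex=1.524, x_land=70.270, impact vy=-5.467
  bounce: vy ← 0.67·5.467 = 3.663
Arc 5: start y=0.000, vy=3.663 → t=0.747, apex=0.684, x_land=76.677, impact vy=-3.663
  bounce: vy ← 0.67·3.663 = 2.454
Arc 6: start y=0.000, vy=2.454 → t=0.500, apex=0.307, x_land=80.971, impact vy=-2.454
  bounce: vy ← 0.67·2.454 = 1.644

1 2.928 16.843 25.126
2 2.483 7.561 46.431
3 1.664 3.394 60.706
4 1.115 1.524 70.270
5 0.747 0.684 76.677
6 0.500 0.307 80.971
final: 80.971 1.644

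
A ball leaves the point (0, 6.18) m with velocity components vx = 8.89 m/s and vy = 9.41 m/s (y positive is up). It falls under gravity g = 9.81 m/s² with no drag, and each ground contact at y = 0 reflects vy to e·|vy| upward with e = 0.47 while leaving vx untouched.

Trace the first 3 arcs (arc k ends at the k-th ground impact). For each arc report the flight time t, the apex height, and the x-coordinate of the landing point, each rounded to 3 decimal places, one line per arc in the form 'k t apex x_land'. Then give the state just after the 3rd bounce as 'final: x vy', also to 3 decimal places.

1 2.436 10.693 21.654
2 1.388 2.362 33.992
3 0.652 0.522 39.791
final: 39.791 1.504

Arc 1: start y=6.180, vy=9.410 → t=2.436, apex=10.693, x_land=21.654, impact vy=-14.484
  bounce: vy ← 0.47·14.484 = 6.808
Arc 2: start y=0.000, vy=6.808 → t=1.388, apex=2.362, x_land=33.992, impact vy=-6.808
  bounce: vy ← 0.47·6.808 = 3.200
Arc 3: start y=0.000, vy=3.200 → t=0.652, apex=0.522, x_land=39.791, impact vy=-3.200
  bounce: vy ← 0.47·3.200 = 1.504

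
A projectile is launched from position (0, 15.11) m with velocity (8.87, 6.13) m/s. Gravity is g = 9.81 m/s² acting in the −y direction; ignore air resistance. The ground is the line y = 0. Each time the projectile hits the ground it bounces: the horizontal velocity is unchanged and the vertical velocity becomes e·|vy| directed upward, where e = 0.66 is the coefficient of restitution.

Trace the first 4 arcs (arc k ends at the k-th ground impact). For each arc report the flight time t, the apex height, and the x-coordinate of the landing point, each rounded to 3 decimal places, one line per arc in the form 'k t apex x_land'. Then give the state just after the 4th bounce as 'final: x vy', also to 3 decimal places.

Arc 1: start y=15.110, vy=6.130 → t=2.488, apex=17.025, x_land=22.068, impact vy=-18.277
  bounce: vy ← 0.66·18.277 = 12.063
Arc 2: start y=0.000, vy=12.063 → t=2.459, apex=7.416, x_land=43.881, impact vy=-12.063
  bounce: vy ← 0.66·12.063 = 7.961
Arc 3: start y=0.000, vy=7.961 → t=1.623, apex=3.230, x_land=58.278, impact vy=-7.961
  bounce: vy ← 0.66·7.961 = 5.254
Arc 4: start y=0.000, vy=5.254 → t=1.071, apex=1.407, x_land=67.780, impact vy=-5.254
  bounce: vy ← 0.66·5.254 = 3.468

1 2.488 17.025 22.068
2 2.459 7.416 43.881
3 1.623 3.230 58.278
4 1.071 1.407 67.780
final: 67.780 3.468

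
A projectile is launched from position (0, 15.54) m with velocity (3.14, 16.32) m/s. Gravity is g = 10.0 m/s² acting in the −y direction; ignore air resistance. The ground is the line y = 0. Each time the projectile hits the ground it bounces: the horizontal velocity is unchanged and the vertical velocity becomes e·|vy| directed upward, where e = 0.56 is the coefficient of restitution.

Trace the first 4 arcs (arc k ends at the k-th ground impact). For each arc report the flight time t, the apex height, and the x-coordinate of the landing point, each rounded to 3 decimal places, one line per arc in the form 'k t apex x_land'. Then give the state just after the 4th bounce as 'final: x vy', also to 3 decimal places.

Arc 1: start y=15.540, vy=16.320 → t=4.034, apex=28.857, x_land=12.668, impact vy=-24.024
  bounce: vy ← 0.56·24.024 = 13.453
Arc 2: start y=0.000, vy=13.453 → t=2.691, apex=9.050, x_land=21.117, impact vy=-13.453
  bounce: vy ← 0.56·13.453 = 7.534
Arc 3: start y=0.000, vy=7.534 → t=1.507, apex=2.838, x_land=25.848, impact vy=-7.534
  bounce: vy ← 0.56·7.534 = 4.219
Arc 4: start y=0.000, vy=4.219 → t=0.844, apex=0.890, x_land=28.497, impact vy=-4.219
  bounce: vy ← 0.56·4.219 = 2.363

1 4.034 28.857 12.668
2 2.691 9.050 21.117
3 1.507 2.838 25.848
4 0.844 0.890 28.497
final: 28.497 2.363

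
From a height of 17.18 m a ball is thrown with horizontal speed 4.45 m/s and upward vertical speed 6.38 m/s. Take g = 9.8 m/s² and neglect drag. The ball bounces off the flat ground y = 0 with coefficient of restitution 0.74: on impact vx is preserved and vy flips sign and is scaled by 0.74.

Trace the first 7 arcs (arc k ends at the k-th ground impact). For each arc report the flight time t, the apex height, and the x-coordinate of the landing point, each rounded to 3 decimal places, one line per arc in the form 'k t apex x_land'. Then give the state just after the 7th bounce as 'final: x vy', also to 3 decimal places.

1 2.633 19.257 11.719
2 2.934 10.545 24.775
3 2.171 5.774 34.436
4 1.607 3.162 41.586
5 1.189 1.732 46.877
6 0.880 0.948 50.792
7 0.651 0.519 53.689
final: 53.689 2.361

Arc 1: start y=17.180, vy=6.380 → t=2.633, apex=19.257, x_land=11.719, impact vy=-19.428
  bounce: vy ← 0.74·19.428 = 14.376
Arc 2: start y=0.000, vy=14.376 → t=2.934, apex=10.545, x_land=24.775, impact vy=-14.376
  bounce: vy ← 0.74·14.376 = 10.639
Arc 3: start y=0.000, vy=10.639 → t=2.171, apex=5.774, x_land=34.436, impact vy=-10.639
  bounce: vy ← 0.74·10.639 = 7.873
Arc 4: start y=0.000, vy=7.873 → t=1.607, apex=3.162, x_land=41.586, impact vy=-7.873
  bounce: vy ← 0.74·7.873 = 5.826
Arc 5: start y=0.000, vy=5.826 → t=1.189, apex=1.732, x_land=46.877, impact vy=-5.826
  bounce: vy ← 0.74·5.826 = 4.311
Arc 6: start y=0.000, vy=4.311 → t=0.880, apex=0.948, x_land=50.792, impact vy=-4.311
  bounce: vy ← 0.74·4.311 = 3.190
Arc 7: start y=0.000, vy=3.190 → t=0.651, apex=0.519, x_land=53.689, impact vy=-3.190
  bounce: vy ← 0.74·3.190 = 2.361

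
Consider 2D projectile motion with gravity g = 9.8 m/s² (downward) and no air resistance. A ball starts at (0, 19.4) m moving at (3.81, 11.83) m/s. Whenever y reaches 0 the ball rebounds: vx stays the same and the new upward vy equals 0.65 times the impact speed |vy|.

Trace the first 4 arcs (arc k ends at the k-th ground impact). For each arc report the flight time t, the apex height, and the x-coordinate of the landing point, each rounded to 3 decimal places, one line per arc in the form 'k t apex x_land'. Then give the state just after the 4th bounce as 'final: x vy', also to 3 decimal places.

1 3.534 26.540 13.466
2 3.026 11.213 24.993
3 1.967 4.738 32.486
4 1.278 2.002 37.356
final: 37.356 4.071

Arc 1: start y=19.400, vy=11.830 → t=3.534, apex=26.540, x_land=13.466, impact vy=-22.808
  bounce: vy ← 0.65·22.808 = 14.825
Arc 2: start y=0.000, vy=14.825 → t=3.026, apex=11.213, x_land=24.993, impact vy=-14.825
  bounce: vy ← 0.65·14.825 = 9.636
Arc 3: start y=0.000, vy=9.636 → t=1.967, apex=4.738, x_land=32.486, impact vy=-9.636
  bounce: vy ← 0.65·9.636 = 6.264
Arc 4: start y=0.000, vy=6.264 → t=1.278, apex=2.002, x_land=37.356, impact vy=-6.264
  bounce: vy ← 0.65·6.264 = 4.071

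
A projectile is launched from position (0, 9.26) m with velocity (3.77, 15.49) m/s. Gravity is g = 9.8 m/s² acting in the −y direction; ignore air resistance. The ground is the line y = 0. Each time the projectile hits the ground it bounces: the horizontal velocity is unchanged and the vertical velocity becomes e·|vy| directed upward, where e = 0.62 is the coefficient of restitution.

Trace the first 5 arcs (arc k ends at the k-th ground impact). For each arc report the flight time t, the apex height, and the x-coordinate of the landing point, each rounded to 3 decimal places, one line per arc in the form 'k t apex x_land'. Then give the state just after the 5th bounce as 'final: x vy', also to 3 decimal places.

Arc 1: start y=9.260, vy=15.490 → t=3.675, apex=21.502, x_land=13.856, impact vy=-20.529
  bounce: vy ← 0.62·20.529 = 12.728
Arc 2: start y=0.000, vy=12.728 → t=2.598, apex=8.265, x_land=23.649, impact vy=-12.728
  bounce: vy ← 0.62·12.728 = 7.891
Arc 3: start y=0.000, vy=7.891 → t=1.610, apex=3.177, x_land=29.720, impact vy=-7.891
  bounce: vy ← 0.62·7.891 = 4.893
Arc 4: start y=0.000, vy=4.893 → t=0.998, apex=1.221, x_land=33.485, impact vy=-4.893
  bounce: vy ← 0.62·4.893 = 3.033
Arc 5: start y=0.000, vy=3.033 → t=0.619, apex=0.469, x_land=35.819, impact vy=-3.033
  bounce: vy ← 0.62·3.033 = 1.881

1 3.675 21.502 13.856
2 2.598 8.265 23.649
3 1.610 3.177 29.720
4 0.998 1.221 33.485
5 0.619 0.469 35.819
final: 35.819 1.881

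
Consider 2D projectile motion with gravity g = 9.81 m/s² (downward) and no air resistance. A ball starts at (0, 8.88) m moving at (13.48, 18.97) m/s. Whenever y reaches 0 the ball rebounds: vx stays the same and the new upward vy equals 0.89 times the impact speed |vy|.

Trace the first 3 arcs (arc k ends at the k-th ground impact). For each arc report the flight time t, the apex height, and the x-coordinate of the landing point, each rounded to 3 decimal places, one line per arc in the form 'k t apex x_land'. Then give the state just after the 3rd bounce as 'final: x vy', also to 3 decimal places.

Arc 1: start y=8.880, vy=18.970 → t=4.290, apex=27.222, x_land=57.823, impact vy=-23.110
  bounce: vy ← 0.89·23.110 = 20.568
Arc 2: start y=0.000, vy=20.568 → t=4.193, apex=21.562, x_land=114.349, impact vy=-20.568
  bounce: vy ← 0.89·20.568 = 18.306
Arc 3: start y=0.000, vy=18.306 → t=3.732, apex=17.079, x_land=164.657, impact vy=-18.306
  bounce: vy ← 0.89·18.306 = 16.292

1 4.290 27.222 57.823
2 4.193 21.562 114.349
3 3.732 17.079 164.657
final: 164.657 16.292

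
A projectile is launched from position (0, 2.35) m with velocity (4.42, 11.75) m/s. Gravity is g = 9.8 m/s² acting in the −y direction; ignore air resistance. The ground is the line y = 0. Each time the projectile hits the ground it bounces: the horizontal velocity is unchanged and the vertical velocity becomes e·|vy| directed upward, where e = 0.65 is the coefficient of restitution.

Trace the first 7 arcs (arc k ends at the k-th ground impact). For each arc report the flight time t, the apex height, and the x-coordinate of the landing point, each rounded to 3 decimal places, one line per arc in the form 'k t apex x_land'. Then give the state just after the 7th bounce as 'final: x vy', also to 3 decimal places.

1 2.584 9.394 11.419
2 1.800 3.969 19.375
3 1.170 1.677 24.547
4 0.760 0.708 27.908
5 0.494 0.299 30.093
6 0.321 0.126 31.513
7 0.209 0.053 32.436
final: 32.436 0.665

Arc 1: start y=2.350, vy=11.750 → t=2.584, apex=9.394, x_land=11.419, impact vy=-13.569
  bounce: vy ← 0.65·13.569 = 8.820
Arc 2: start y=0.000, vy=8.820 → t=1.800, apex=3.969, x_land=19.375, impact vy=-8.820
  bounce: vy ← 0.65·8.820 = 5.733
Arc 3: start y=0.000, vy=5.733 → t=1.170, apex=1.677, x_land=24.547, impact vy=-5.733
  bounce: vy ← 0.65·5.733 = 3.726
Arc 4: start y=0.000, vy=3.726 → t=0.760, apex=0.708, x_land=27.908, impact vy=-3.726
  bounce: vy ← 0.65·3.726 = 2.422
Arc 5: start y=0.000, vy=2.422 → t=0.494, apex=0.299, x_land=30.093, impact vy=-2.422
  bounce: vy ← 0.65·2.422 = 1.574
Arc 6: start y=0.000, vy=1.574 → t=0.321, apex=0.126, x_land=31.513, impact vy=-1.574
  bounce: vy ← 0.65·1.574 = 1.023
Arc 7: start y=0.000, vy=1.023 → t=0.209, apex=0.053, x_land=32.436, impact vy=-1.023
  bounce: vy ← 0.65·1.023 = 0.665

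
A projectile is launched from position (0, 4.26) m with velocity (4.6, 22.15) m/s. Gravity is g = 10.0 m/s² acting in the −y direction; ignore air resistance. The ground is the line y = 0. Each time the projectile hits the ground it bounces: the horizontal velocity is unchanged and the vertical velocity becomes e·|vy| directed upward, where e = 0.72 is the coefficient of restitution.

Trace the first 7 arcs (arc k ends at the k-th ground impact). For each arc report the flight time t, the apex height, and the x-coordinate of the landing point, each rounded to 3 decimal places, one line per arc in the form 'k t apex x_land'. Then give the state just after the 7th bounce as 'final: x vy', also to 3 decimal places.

Arc 1: start y=4.260, vy=22.150 → t=4.615, apex=28.791, x_land=21.227, impact vy=-23.996
  bounce: vy ← 0.72·23.996 = 17.277
Arc 2: start y=0.000, vy=17.277 → t=3.455, apex=14.925, x_land=37.122, impact vy=-17.277
  bounce: vy ← 0.72·17.277 = 12.440
Arc 3: start y=0.000, vy=12.440 → t=2.488, apex=7.737, x_land=48.567, impact vy=-12.440
  bounce: vy ← 0.72·12.440 = 8.957
Arc 4: start y=0.000, vy=8.957 → t=1.791, apex=4.011, x_land=56.807, impact vy=-8.957
  bounce: vy ← 0.72·8.957 = 6.449
Arc 5: start y=0.000, vy=6.449 → t=1.290, apex=2.079, x_land=62.740, impact vy=-6.449
  bounce: vy ← 0.72·6.449 = 4.643
Arc 6: start y=0.000, vy=4.643 → t=0.929, apex=1.078, x_land=67.011, impact vy=-4.643
  bounce: vy ← 0.72·4.643 = 3.343
Arc 7: start y=0.000, vy=3.343 → t=0.669, apex=0.559, x_land=70.087, impact vy=-3.343
  bounce: vy ← 0.72·3.343 = 2.407

1 4.615 28.791 21.227
2 3.455 14.925 37.122
3 2.488 7.737 48.567
4 1.791 4.011 56.807
5 1.290 2.079 62.740
6 0.929 1.078 67.011
7 0.669 0.559 70.087
final: 70.087 2.407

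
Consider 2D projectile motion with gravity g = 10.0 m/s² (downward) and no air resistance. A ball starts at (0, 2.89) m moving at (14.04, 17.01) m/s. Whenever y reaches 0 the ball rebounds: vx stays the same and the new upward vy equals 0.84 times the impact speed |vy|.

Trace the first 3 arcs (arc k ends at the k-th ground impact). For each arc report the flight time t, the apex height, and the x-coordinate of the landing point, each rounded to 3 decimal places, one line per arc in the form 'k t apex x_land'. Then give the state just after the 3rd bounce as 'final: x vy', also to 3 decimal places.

1 3.564 17.357 50.041
2 3.130 12.247 93.988
3 2.629 8.642 130.903
final: 130.903 11.043

Arc 1: start y=2.890, vy=17.010 → t=3.564, apex=17.357, x_land=50.041, impact vy=-18.632
  bounce: vy ← 0.84·18.632 = 15.651
Arc 2: start y=0.000, vy=15.651 → t=3.130, apex=12.247, x_land=93.988, impact vy=-15.651
  bounce: vy ← 0.84·15.651 = 13.147
Arc 3: start y=0.000, vy=13.147 → t=2.629, apex=8.642, x_land=130.903, impact vy=-13.147
  bounce: vy ← 0.84·13.147 = 11.043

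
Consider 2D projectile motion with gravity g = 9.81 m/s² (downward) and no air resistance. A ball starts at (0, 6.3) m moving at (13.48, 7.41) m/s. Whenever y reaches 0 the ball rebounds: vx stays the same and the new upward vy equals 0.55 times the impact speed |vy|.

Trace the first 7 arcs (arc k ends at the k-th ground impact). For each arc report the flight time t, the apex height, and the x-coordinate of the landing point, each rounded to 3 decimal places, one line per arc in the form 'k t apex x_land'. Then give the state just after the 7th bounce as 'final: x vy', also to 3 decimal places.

Arc 1: start y=6.300, vy=7.410 → t=2.117, apex=9.099, x_land=28.541, impact vy=-13.361
  bounce: vy ← 0.55·13.361 = 7.349
Arc 2: start y=0.000, vy=7.349 → t=1.498, apex=2.752, x_land=48.737, impact vy=-7.349
  bounce: vy ← 0.55·7.349 = 4.042
Arc 3: start y=0.000, vy=4.042 → t=0.824, apex=0.833, x_land=59.844, impact vy=-4.042
  bounce: vy ← 0.55·4.042 = 2.223
Arc 4: start y=0.000, vy=2.223 → t=0.453, apex=0.252, x_land=65.953, impact vy=-2.223
  bounce: vy ← 0.55·2.223 = 1.223
Arc 5: start y=0.000, vy=1.223 → t=0.249, apex=0.076, x_land=69.313, impact vy=-1.223
  bounce: vy ← 0.55·1.223 = 0.672
Arc 6: start y=0.000, vy=0.672 → t=0.137, apex=0.023, x_land=71.161, impact vy=-0.672
  bounce: vy ← 0.55·0.672 = 0.370
Arc 7: start y=0.000, vy=0.370 → t=0.075, apex=0.007, x_land=72.178, impact vy=-0.370
  bounce: vy ← 0.55·0.370 = 0.203

1 2.117 9.099 28.541
2 1.498 2.752 48.737
3 0.824 0.833 59.844
4 0.453 0.252 65.953
5 0.249 0.076 69.313
6 0.137 0.023 71.161
7 0.075 0.007 72.178
final: 72.178 0.203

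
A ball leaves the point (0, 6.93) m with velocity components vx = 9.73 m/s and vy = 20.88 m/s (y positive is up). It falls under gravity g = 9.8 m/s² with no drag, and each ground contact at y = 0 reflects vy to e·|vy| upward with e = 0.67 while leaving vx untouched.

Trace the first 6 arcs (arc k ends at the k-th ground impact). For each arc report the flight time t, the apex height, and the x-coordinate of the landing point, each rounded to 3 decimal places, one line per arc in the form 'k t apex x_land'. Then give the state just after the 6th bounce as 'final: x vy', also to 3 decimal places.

Arc 1: start y=6.930, vy=20.880 → t=4.571, apex=29.174, x_land=44.472, impact vy=-23.912
  bounce: vy ← 0.67·23.912 = 16.021
Arc 2: start y=0.000, vy=16.021 → t=3.270, apex=13.096, x_land=76.286, impact vy=-16.021
  bounce: vy ← 0.67·16.021 = 10.734
Arc 3: start y=0.000, vy=10.734 → t=2.191, apex=5.879, x_land=97.601, impact vy=-10.734
  bounce: vy ← 0.67·10.734 = 7.192
Arc 4: start y=0.000, vy=7.192 → t=1.468, apex=2.639, x_land=111.883, impact vy=-7.192
  bounce: vy ← 0.67·7.192 = 4.819
Arc 5: start y=0.000, vy=4.819 → t=0.983, apex=1.185, x_land=121.451, impact vy=-4.819
  bounce: vy ← 0.67·4.819 = 3.228
Arc 6: start y=0.000, vy=3.228 → t=0.659, apex=0.532, x_land=127.862, impact vy=-3.228
  bounce: vy ← 0.67·3.228 = 2.163

1 4.571 29.174 44.472
2 3.270 13.096 76.286
3 2.191 5.879 97.601
4 1.468 2.639 111.883
5 0.983 1.185 121.451
6 0.659 0.532 127.862
final: 127.862 2.163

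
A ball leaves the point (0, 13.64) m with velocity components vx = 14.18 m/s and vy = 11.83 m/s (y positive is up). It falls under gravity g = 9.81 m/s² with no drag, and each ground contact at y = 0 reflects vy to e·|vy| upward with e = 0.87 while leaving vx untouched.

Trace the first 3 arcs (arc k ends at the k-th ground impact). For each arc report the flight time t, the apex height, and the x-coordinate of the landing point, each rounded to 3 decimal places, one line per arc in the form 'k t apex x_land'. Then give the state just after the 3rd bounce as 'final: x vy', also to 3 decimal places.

1 3.264 20.773 46.281
2 3.581 15.723 97.057
3 3.115 11.901 141.232
final: 141.232 13.294

Arc 1: start y=13.640, vy=11.830 → t=3.264, apex=20.773, x_land=46.281, impact vy=-20.188
  bounce: vy ← 0.87·20.188 = 17.564
Arc 2: start y=0.000, vy=17.564 → t=3.581, apex=15.723, x_land=97.057, impact vy=-17.564
  bounce: vy ← 0.87·17.564 = 15.280
Arc 3: start y=0.000, vy=15.280 → t=3.115, apex=11.901, x_land=141.232, impact vy=-15.280
  bounce: vy ← 0.87·15.280 = 13.294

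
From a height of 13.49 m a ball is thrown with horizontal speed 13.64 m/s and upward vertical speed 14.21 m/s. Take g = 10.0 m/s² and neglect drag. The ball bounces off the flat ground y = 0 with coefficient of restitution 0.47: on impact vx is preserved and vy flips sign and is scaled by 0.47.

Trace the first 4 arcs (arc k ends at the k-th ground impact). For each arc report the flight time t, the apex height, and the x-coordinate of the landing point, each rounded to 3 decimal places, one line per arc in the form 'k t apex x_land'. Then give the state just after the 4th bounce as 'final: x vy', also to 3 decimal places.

1 3.593 23.586 49.007
2 2.042 5.210 76.855
3 0.960 1.151 89.943
4 0.451 0.254 96.095
final: 96.095 1.060

Arc 1: start y=13.490, vy=14.210 → t=3.593, apex=23.586, x_land=49.007, impact vy=-21.719
  bounce: vy ← 0.47·21.719 = 10.208
Arc 2: start y=0.000, vy=10.208 → t=2.042, apex=5.210, x_land=76.855, impact vy=-10.208
  bounce: vy ← 0.47·10.208 = 4.798
Arc 3: start y=0.000, vy=4.798 → t=0.960, apex=1.151, x_land=89.943, impact vy=-4.798
  bounce: vy ← 0.47·4.798 = 2.255
Arc 4: start y=0.000, vy=2.255 → t=0.451, apex=0.254, x_land=96.095, impact vy=-2.255
  bounce: vy ← 0.47·2.255 = 1.060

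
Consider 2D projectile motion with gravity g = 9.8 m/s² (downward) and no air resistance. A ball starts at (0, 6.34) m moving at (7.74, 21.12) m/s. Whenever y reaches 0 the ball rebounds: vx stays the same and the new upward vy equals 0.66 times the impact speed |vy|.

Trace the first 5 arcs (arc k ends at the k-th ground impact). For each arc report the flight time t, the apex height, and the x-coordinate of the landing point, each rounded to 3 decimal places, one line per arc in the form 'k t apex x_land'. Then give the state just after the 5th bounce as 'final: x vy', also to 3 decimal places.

1 4.592 29.098 35.542
2 3.217 12.675 60.439
3 2.123 5.521 76.871
4 1.401 2.405 87.716
5 0.925 1.048 94.874
final: 94.874 2.991

Arc 1: start y=6.340, vy=21.120 → t=4.592, apex=29.098, x_land=35.542, impact vy=-23.881
  bounce: vy ← 0.66·23.881 = 15.762
Arc 2: start y=0.000, vy=15.762 → t=3.217, apex=12.675, x_land=60.439, impact vy=-15.762
  bounce: vy ← 0.66·15.762 = 10.403
Arc 3: start y=0.000, vy=10.403 → t=2.123, apex=5.521, x_land=76.871, impact vy=-10.403
  bounce: vy ← 0.66·10.403 = 6.866
Arc 4: start y=0.000, vy=6.866 → t=1.401, apex=2.405, x_land=87.716, impact vy=-6.866
  bounce: vy ← 0.66·6.866 = 4.531
Arc 5: start y=0.000, vy=4.531 → t=0.925, apex=1.048, x_land=94.874, impact vy=-4.531
  bounce: vy ← 0.66·4.531 = 2.991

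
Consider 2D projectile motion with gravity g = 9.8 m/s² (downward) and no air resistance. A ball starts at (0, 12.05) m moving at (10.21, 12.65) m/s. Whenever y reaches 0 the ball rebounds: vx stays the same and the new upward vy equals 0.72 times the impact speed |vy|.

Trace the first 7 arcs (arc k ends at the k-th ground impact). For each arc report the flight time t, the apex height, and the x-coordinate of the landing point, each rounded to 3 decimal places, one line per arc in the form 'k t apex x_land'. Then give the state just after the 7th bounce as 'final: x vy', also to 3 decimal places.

Arc 1: start y=12.050, vy=12.650 → t=3.322, apex=20.214, x_land=33.917, impact vy=-19.905
  bounce: vy ← 0.72·19.905 = 14.331
Arc 2: start y=0.000, vy=14.331 → t=2.925, apex=10.479, x_land=63.779, impact vy=-14.331
  bounce: vy ← 0.72·14.331 = 10.319
Arc 3: start y=0.000, vy=10.319 → t=2.106, apex=5.432, x_land=85.280, impact vy=-10.319
  bounce: vy ← 0.72·10.319 = 7.429
Arc 4: start y=0.000, vy=7.429 → t=1.516, apex=2.816, x_land=100.760, impact vy=-7.429
  bounce: vy ← 0.72·7.429 = 5.349
Arc 5: start y=0.000, vy=5.349 → t=1.092, apex=1.460, x_land=111.906, impact vy=-5.349
  bounce: vy ← 0.72·5.349 = 3.851
Arc 6: start y=0.000, vy=3.851 → t=0.786, apex=0.757, x_land=119.931, impact vy=-3.851
  bounce: vy ← 0.72·3.851 = 2.773
Arc 7: start y=0.000, vy=2.773 → t=0.566, apex=0.392, x_land=125.709, impact vy=-2.773
  bounce: vy ← 0.72·2.773 = 1.997

1 3.322 20.214 33.917
2 2.925 10.479 63.779
3 2.106 5.432 85.280
4 1.516 2.816 100.760
5 1.092 1.460 111.906
6 0.786 0.757 119.931
7 0.566 0.392 125.709
final: 125.709 1.997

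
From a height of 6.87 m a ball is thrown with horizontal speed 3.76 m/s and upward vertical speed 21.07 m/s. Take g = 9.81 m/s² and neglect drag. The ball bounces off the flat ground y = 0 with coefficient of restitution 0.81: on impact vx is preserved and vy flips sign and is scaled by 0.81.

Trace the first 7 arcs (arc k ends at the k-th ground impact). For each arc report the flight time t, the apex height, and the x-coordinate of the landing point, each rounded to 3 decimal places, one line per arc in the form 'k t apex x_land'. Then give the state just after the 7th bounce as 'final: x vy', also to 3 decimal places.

1 4.600 29.497 17.296
2 3.973 19.353 32.234
3 3.218 12.698 44.333
4 2.606 8.331 54.133
5 2.111 5.466 62.072
6 1.710 3.586 68.502
7 1.385 2.353 73.710
final: 73.710 5.503

Arc 1: start y=6.870, vy=21.070 → t=4.600, apex=29.497, x_land=17.296, impact vy=-24.057
  bounce: vy ← 0.81·24.057 = 19.486
Arc 2: start y=0.000, vy=19.486 → t=3.973, apex=19.353, x_land=32.234, impact vy=-19.486
  bounce: vy ← 0.81·19.486 = 15.784
Arc 3: start y=0.000, vy=15.784 → t=3.218, apex=12.698, x_land=44.333, impact vy=-15.784
  bounce: vy ← 0.81·15.784 = 12.785
Arc 4: start y=0.000, vy=12.785 → t=2.606, apex=8.331, x_land=54.133, impact vy=-12.785
  bounce: vy ← 0.81·12.785 = 10.356
Arc 5: start y=0.000, vy=10.356 → t=2.111, apex=5.466, x_land=62.072, impact vy=-10.356
  bounce: vy ← 0.81·10.356 = 8.388
Arc 6: start y=0.000, vy=8.388 → t=1.710, apex=3.586, x_land=68.502, impact vy=-8.388
  bounce: vy ← 0.81·8.388 = 6.794
Arc 7: start y=0.000, vy=6.794 → t=1.385, apex=2.353, x_land=73.710, impact vy=-6.794
  bounce: vy ← 0.81·6.794 = 5.503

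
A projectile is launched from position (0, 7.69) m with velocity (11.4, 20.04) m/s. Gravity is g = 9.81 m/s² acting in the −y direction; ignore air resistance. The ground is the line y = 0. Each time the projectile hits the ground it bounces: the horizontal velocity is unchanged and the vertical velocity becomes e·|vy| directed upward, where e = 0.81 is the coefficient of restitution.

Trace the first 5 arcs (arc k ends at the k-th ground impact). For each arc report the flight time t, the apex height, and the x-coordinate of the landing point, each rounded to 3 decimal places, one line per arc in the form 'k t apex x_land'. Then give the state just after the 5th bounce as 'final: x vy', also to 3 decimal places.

1 4.439 28.159 50.603
2 3.882 18.475 94.852
3 3.144 12.122 130.694
4 2.547 7.953 159.726
5 2.063 5.218 183.242
final: 183.242 8.196

Arc 1: start y=7.690, vy=20.040 → t=4.439, apex=28.159, x_land=50.603, impact vy=-23.505
  bounce: vy ← 0.81·23.505 = 19.039
Arc 2: start y=0.000, vy=19.039 → t=3.882, apex=18.475, x_land=94.852, impact vy=-19.039
  bounce: vy ← 0.81·19.039 = 15.422
Arc 3: start y=0.000, vy=15.422 → t=3.144, apex=12.122, x_land=130.694, impact vy=-15.422
  bounce: vy ← 0.81·15.422 = 12.491
Arc 4: start y=0.000, vy=12.491 → t=2.547, apex=7.953, x_land=159.726, impact vy=-12.491
  bounce: vy ← 0.81·12.491 = 10.118
Arc 5: start y=0.000, vy=10.118 → t=2.063, apex=5.218, x_land=183.242, impact vy=-10.118
  bounce: vy ← 0.81·10.118 = 8.196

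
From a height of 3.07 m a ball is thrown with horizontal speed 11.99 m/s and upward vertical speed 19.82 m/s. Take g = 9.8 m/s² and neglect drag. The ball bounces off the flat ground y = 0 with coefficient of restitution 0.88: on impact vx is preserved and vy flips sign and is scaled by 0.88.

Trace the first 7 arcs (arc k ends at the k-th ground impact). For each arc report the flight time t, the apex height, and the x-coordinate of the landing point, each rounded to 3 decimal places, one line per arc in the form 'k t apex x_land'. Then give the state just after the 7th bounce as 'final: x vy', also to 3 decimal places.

1 4.194 23.112 50.289
2 3.822 17.898 96.120
3 3.364 13.860 136.451
4 2.960 10.734 171.943
5 2.605 8.312 203.175
6 2.292 6.437 230.659
7 2.017 4.985 254.846
final: 254.846 8.698

Arc 1: start y=3.070, vy=19.820 → t=4.194, apex=23.112, x_land=50.289, impact vy=-21.284
  bounce: vy ← 0.88·21.284 = 18.730
Arc 2: start y=0.000, vy=18.730 → t=3.822, apex=17.898, x_land=96.120, impact vy=-18.730
  bounce: vy ← 0.88·18.730 = 16.482
Arc 3: start y=0.000, vy=16.482 → t=3.364, apex=13.860, x_land=136.451, impact vy=-16.482
  bounce: vy ← 0.88·16.482 = 14.504
Arc 4: start y=0.000, vy=14.504 → t=2.960, apex=10.734, x_land=171.943, impact vy=-14.504
  bounce: vy ← 0.88·14.504 = 12.764
Arc 5: start y=0.000, vy=12.764 → t=2.605, apex=8.312, x_land=203.175, impact vy=-12.764
  bounce: vy ← 0.88·12.764 = 11.232
Arc 6: start y=0.000, vy=11.232 → t=2.292, apex=6.437, x_land=230.659, impact vy=-11.232
  bounce: vy ← 0.88·11.232 = 9.884
Arc 7: start y=0.000, vy=9.884 → t=2.017, apex=4.985, x_land=254.846, impact vy=-9.884
  bounce: vy ← 0.88·9.884 = 8.698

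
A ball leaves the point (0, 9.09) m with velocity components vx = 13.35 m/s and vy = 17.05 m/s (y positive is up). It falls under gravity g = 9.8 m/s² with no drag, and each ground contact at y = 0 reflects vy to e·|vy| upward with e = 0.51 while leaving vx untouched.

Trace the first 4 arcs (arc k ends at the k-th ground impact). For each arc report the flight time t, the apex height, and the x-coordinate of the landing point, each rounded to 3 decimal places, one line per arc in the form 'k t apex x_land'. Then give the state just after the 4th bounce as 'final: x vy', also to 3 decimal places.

Arc 1: start y=9.090, vy=17.050 → t=3.949, apex=23.922, x_land=52.723, impact vy=-21.653
  bounce: vy ← 0.51·21.653 = 11.043
Arc 2: start y=0.000, vy=11.043 → t=2.254, apex=6.222, x_land=82.810, impact vy=-11.043
  bounce: vy ← 0.51·11.043 = 5.632
Arc 3: start y=0.000, vy=5.632 → t=1.149, apex=1.618, x_land=98.155, impact vy=-5.632
  bounce: vy ← 0.51·5.632 = 2.872
Arc 4: start y=0.000, vy=2.872 → t=0.586, apex=0.421, x_land=105.981, impact vy=-2.872
  bounce: vy ← 0.51·2.872 = 1.465

1 3.949 23.922 52.723
2 2.254 6.222 82.810
3 1.149 1.618 98.155
4 0.586 0.421 105.981
final: 105.981 1.465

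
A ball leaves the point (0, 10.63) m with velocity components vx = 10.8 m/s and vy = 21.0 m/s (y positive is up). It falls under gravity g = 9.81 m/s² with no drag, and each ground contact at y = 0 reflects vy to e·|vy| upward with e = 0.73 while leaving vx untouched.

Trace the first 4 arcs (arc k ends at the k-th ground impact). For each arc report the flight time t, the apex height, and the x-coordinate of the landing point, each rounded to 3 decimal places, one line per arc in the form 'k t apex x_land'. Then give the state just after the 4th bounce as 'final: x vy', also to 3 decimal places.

Arc 1: start y=10.630, vy=21.000 → t=4.739, apex=33.107, x_land=51.178, impact vy=-25.486
  bounce: vy ← 0.73·25.486 = 18.605
Arc 2: start y=0.000, vy=18.605 → t=3.793, apex=17.643, x_land=92.143, impact vy=-18.605
  bounce: vy ← 0.73·18.605 = 13.582
Arc 3: start y=0.000, vy=13.582 → t=2.769, apex=9.402, x_land=122.048, impact vy=-13.582
  bounce: vy ← 0.73·13.582 = 9.915
Arc 4: start y=0.000, vy=9.915 → t=2.021, apex=5.010, x_land=143.878, impact vy=-9.915
  bounce: vy ← 0.73·9.915 = 7.238

1 4.739 33.107 51.178
2 3.793 17.643 92.143
3 2.769 9.402 122.048
4 2.021 5.010 143.878
final: 143.878 7.238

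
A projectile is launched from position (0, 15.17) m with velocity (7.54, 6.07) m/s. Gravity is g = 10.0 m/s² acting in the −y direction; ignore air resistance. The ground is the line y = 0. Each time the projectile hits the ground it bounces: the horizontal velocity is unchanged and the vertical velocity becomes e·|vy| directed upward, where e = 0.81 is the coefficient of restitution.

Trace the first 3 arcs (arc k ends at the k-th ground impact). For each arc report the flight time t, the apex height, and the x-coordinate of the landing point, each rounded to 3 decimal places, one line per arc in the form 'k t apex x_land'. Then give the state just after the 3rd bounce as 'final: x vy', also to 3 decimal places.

Arc 1: start y=15.170, vy=6.070 → t=2.452, apex=17.012, x_land=18.485, impact vy=-18.446
  bounce: vy ← 0.81·18.446 = 14.941
Arc 2: start y=0.000, vy=14.941 → t=2.988, apex=11.162, x_land=41.016, impact vy=-14.941
  bounce: vy ← 0.81·14.941 = 12.102
Arc 3: start y=0.000, vy=12.102 → t=2.420, apex=7.323, x_land=59.266, impact vy=-12.102
  bounce: vy ← 0.81·12.102 = 9.803

1 2.452 17.012 18.485
2 2.988 11.162 41.016
3 2.420 7.323 59.266
final: 59.266 9.803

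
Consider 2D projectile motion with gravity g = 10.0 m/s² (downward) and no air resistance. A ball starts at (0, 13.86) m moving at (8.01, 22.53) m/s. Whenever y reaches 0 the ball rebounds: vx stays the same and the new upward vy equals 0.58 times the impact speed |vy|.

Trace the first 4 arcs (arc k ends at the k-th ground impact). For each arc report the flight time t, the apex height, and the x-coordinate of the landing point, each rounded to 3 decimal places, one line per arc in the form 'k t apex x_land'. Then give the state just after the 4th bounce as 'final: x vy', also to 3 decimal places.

Arc 1: start y=13.860, vy=22.530 → t=5.054, apex=39.240, x_land=40.486, impact vy=-28.014
  bounce: vy ← 0.58·28.014 = 16.248
Arc 2: start y=0.000, vy=16.248 → t=3.250, apex=13.200, x_land=66.516, impact vy=-16.248
  bounce: vy ← 0.58·16.248 = 9.424
Arc 3: start y=0.000, vy=9.424 → t=1.885, apex=4.441, x_land=81.613, impact vy=-9.424
  bounce: vy ← 0.58·9.424 = 5.466
Arc 4: start y=0.000, vy=5.466 → t=1.093, apex=1.494, x_land=90.369, impact vy=-5.466
  bounce: vy ← 0.58·5.466 = 3.170

1 5.054 39.240 40.486
2 3.250 13.200 66.516
3 1.885 4.441 81.613
4 1.093 1.494 90.369
final: 90.369 3.170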